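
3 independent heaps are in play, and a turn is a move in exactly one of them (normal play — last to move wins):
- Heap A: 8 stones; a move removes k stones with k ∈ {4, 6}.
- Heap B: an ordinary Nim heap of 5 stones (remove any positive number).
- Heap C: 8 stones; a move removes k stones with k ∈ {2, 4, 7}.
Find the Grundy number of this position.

Grundy values for heap A (subtraction set {4, 6}):
g(0) = mex{} = 0
g(1) = mex{} = 0
g(2) = mex{} = 0
g(3) = mex{} = 0
g(4) = mex{0} = 1
g(5) = mex{0} = 1
g(6) = mex{0} = 1
g(7) = mex{0} = 1
g(8) = mex{0,1} = 2
So g(8) = 2.
Heap B is a plain Nim heap of size 5, so its Grundy value is 5.
Grundy values for heap C (subtraction set {2, 4, 7}):
k:     0  1  2  3  4  5  6  7  8
g(k):  0  0  1  1  2  2  0  3  1
So g(8) = 1.
The value of a disjunctive sum is the nim-sum of the parts.
Combined value = 2 ⊕ 5 ⊕ 1 = 6.

6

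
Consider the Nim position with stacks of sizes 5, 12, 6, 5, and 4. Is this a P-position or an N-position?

Bitwise XOR of the heap sizes:
  0101  (5)
  1100  (12)
  0110  (6)
  0101  (5)
  0100  (4)
  ----
  1110  (14)
The nim-sum is 14 ≠ 0, so this is an N-position: the player to move can win.

N-position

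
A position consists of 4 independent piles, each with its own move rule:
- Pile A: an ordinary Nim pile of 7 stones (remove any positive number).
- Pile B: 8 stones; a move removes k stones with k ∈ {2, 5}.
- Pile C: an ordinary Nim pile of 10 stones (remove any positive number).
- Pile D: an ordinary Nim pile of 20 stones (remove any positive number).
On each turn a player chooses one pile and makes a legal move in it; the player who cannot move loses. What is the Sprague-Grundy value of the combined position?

Pile A is a plain Nim pile of size 7, so its Grundy value is 7.
Build the Grundy sequence for pile B with g(k) = mex{g(k−s) : s ∈ {2, 5}, s ≤ k}:
g(0) = mex{} = 0
g(1) = mex{} = 0
g(2) = mex{0} = 1
g(3) = mex{0} = 1
g(4) = mex{1} = 0
g(5) = mex{0,1} = 2
g(6) = mex{0} = 1
g(7) = mex{1,2} = 0
g(8) = mex{1} = 0
So g(8) = 0.
Pile C is a plain Nim pile of size 10, so its Grundy value is 10.
Pile D is a plain Nim pile of size 20, so its Grundy value is 20.
By the Sprague-Grundy theorem, the Grundy value of a sum of independent games is the XOR of the component values.
Combined value = 7 ⊕ 0 ⊕ 10 ⊕ 20 = 25.

25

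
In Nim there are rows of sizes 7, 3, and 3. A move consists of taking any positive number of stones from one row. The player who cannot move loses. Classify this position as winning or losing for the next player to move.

Winning position

Write each in binary and XOR column by column:
  111  (7)
  011  (3)
  011  (3)
  ---
  111  (7)
The nim-sum is 7 ≠ 0, so this is an N-position: the player to move can win.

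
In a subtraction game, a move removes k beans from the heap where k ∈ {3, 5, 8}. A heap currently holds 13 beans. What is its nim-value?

0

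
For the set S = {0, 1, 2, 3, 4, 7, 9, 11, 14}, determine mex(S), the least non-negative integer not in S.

The values 0, 1, 2, 3, 4 are all present; 5 is the first non-negative integer missing from the set.

5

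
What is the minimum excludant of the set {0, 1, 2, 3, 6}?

The values 0, 1, 2, 3 are all present; 4 is the first non-negative integer missing from the set.

4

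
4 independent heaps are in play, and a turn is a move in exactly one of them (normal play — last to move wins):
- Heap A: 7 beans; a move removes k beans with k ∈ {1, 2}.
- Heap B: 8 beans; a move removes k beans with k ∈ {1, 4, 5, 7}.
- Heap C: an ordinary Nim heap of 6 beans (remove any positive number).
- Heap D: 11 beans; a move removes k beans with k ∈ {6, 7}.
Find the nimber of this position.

Grundy values for heap A (subtraction set {1, 2}):
g(0) = mex{} = 0
g(1) = mex{0} = 1
g(2) = mex{0,1} = 2
g(3) = mex{1,2} = 0
g(4) = mex{0,2} = 1
g(5) = mex{0,1} = 2
g(6) = mex{1,2} = 0
g(7) = mex{0,2} = 1
So g(7) = 1.
For heap B, compute g(0), g(1), … with moves {1, 4, 5, 7}:
g(0) = mex{} = 0
g(1) = mex{0} = 1
g(2) = mex{1} = 0
g(3) = mex{0} = 1
g(4) = mex{0,1} = 2
g(5) = mex{0,1,2} = 3
g(6) = mex{0,1,3} = 2
g(7) = mex{0,1,2} = 3
g(8) = mex{1,2,3} = 0
So g(8) = 0.
Heap C is a plain Nim heap of size 6, so its Grundy value is 6.
Build the Grundy sequence for heap D with g(k) = mex{g(k−s) : s ∈ {6, 7}, s ≤ k}:
g(0) = mex{} = 0
g(1) = mex{} = 0
g(2) = mex{} = 0
g(3) = mex{} = 0
g(4) = mex{} = 0
g(5) = mex{} = 0
g(6) = mex{0} = 1
g(7) = mex{0} = 1
g(8) = mex{0} = 1
g(9) = mex{0} = 1
g(10) = mex{0} = 1
g(11) = mex{0} = 1
So g(11) = 1.
The value of a disjunctive sum is the nim-sum of the parts.
Combined value = 1 ⊕ 0 ⊕ 6 ⊕ 1 = 6.

6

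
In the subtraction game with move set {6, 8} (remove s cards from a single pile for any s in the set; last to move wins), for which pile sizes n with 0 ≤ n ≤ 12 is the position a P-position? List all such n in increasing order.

0, 1, 2, 3, 4, 5

Grundy values for subtraction set {6, 8}:
g(0) = mex{} = 0
g(1) = mex{} = 0
g(2) = mex{} = 0
g(3) = mex{} = 0
g(4) = mex{} = 0
g(5) = mex{} = 0
g(6) = mex{0} = 1
g(7) = mex{0} = 1
g(8) = mex{0} = 1
g(9) = mex{0} = 1
g(10) = mex{0} = 1
g(11) = mex{0} = 1
g(12) = mex{0,1} = 2
The P-positions (g = 0) in 0..12 are 0, 1, 2, 3, 4, 5.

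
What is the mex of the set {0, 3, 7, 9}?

1

0 is in the set but 1 is not, so the mex is 1.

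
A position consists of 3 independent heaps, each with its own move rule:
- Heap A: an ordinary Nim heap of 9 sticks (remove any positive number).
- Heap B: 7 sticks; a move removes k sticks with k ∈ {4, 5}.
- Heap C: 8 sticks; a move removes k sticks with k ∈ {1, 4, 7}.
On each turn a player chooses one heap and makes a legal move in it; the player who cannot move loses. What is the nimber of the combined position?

8

Heap A is a plain Nim heap of size 9, so its Grundy value is 9.
Grundy values for heap B (subtraction set {4, 5}):
g(0) = mex{} = 0
g(1) = mex{} = 0
g(2) = mex{} = 0
g(3) = mex{} = 0
g(4) = mex{0} = 1
g(5) = mex{0} = 1
g(6) = mex{0} = 1
g(7) = mex{0} = 1
So g(7) = 1.
Grundy values for heap C (subtraction set {1, 4, 7}):
g(0) = mex{} = 0
g(1) = mex{0} = 1
g(2) = mex{1} = 0
g(3) = mex{0} = 1
g(4) = mex{0,1} = 2
g(5) = mex{1,2} = 0
g(6) = mex{0} = 1
g(7) = mex{0,1} = 2
g(8) = mex{1,2} = 0
So g(8) = 0.
The value of a disjunctive sum is the nim-sum of the parts.
Combined value = 9 ⊕ 1 ⊕ 0 = 8.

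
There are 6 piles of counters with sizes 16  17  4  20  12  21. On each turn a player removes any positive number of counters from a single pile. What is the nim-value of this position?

8

Bitwise XOR of the heap sizes:
  10000  (16)
  10001  (17)
  00100  (4)
  10100  (20)
  01100  (12)
  10101  (21)
  -----
  01000  (8)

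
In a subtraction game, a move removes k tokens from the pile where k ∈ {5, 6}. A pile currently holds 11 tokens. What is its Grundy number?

0

Compute g(0), g(1), … for moves {5, 6}:
k:     0  1  2  3  4  5  6  7  8  9 10 11
g(k):  0  0  0  0  0  1  1  1  1  1  2  0
So g(11) = 0.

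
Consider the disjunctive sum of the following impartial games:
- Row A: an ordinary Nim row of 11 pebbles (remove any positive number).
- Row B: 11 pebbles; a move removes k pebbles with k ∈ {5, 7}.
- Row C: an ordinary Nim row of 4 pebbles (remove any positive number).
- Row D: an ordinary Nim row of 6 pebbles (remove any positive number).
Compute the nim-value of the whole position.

Row A is a plain Nim row of size 11, so its Grundy value is 11.
Build the Grundy sequence for row B with g(k) = mex{g(k−s) : s ∈ {5, 7}, s ≤ k}:
k:     0  1  2  3  4  5  6  7  8  9 10 11
g(k):  0  0  0  0  0  1  1  1  1  1  2  2
So g(11) = 2.
Row C is a plain Nim row of size 4, so its Grundy value is 4.
Row D is a plain Nim row of size 6, so its Grundy value is 6.
The value of a disjunctive sum is the nim-sum of the parts.
Combined value = 11 ⊕ 2 ⊕ 4 ⊕ 6 = 11.

11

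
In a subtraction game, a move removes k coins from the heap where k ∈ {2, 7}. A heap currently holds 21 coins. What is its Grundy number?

1

Grundy values for subtraction set {2, 7}:
k:     0  1  2  3  4  5  6  7  8  9 10 11 12 13 14 15 16 17 18 19 20 21
g(k):  0  0  1  1  0  0  1  1  2  0  0  1  1  0  0  1  1  2  0  0  1  1
So g(21) = 1.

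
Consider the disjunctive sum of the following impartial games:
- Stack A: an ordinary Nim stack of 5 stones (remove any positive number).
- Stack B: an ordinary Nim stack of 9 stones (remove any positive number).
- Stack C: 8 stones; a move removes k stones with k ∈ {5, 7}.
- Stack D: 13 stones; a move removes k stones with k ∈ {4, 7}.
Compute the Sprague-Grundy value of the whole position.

Stack A is a plain Nim stack of size 5, so its Grundy value is 5.
Stack B is a plain Nim stack of size 9, so its Grundy value is 9.
For stack C, compute g(0), g(1), … with moves {5, 7}:
g(0) = mex{} = 0
g(1) = mex{} = 0
g(2) = mex{} = 0
g(3) = mex{} = 0
g(4) = mex{} = 0
g(5) = mex{0} = 1
g(6) = mex{0} = 1
g(7) = mex{0} = 1
g(8) = mex{0} = 1
So g(8) = 1.
Build the Grundy sequence for stack D with g(k) = mex{g(k−s) : s ∈ {4, 7}, s ≤ k}:
g(0) = mex{} = 0
g(1) = mex{} = 0
g(2) = mex{} = 0
g(3) = mex{} = 0
g(4) = mex{0} = 1
g(5) = mex{0} = 1
g(6) = mex{0} = 1
g(7) = mex{0} = 1
g(8) = mex{0,1} = 2
g(9) = mex{0,1} = 2
g(10) = mex{0,1} = 2
g(11) = mex{1} = 0
g(12) = mex{1,2} = 0
g(13) = mex{1,2} = 0
So g(13) = 0.
By the Sprague-Grundy theorem, the Grundy value of a sum of independent games is the XOR of the component values.
Combined value = 5 ⊕ 9 ⊕ 1 ⊕ 0 = 13.

13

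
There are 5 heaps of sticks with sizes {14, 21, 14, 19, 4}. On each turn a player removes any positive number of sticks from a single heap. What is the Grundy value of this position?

2

Write each in binary and XOR column by column:
  01110  (14)
  10101  (21)
  01110  (14)
  10011  (19)
  00100  (4)
  -----
  00010  (2)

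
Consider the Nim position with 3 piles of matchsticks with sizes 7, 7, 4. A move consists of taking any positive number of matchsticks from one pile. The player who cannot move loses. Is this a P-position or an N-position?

N-position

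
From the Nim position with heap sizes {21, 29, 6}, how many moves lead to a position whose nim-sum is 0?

1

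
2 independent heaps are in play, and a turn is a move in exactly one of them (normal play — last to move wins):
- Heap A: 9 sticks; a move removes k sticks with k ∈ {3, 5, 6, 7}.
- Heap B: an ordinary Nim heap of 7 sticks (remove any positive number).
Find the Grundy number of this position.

4

Build the Grundy sequence for heap A with g(k) = mex{g(k−s) : s ∈ {3, 5, 6, 7}, s ≤ k}:
k:     0  1  2  3  4  5  6  7  8  9
g(k):  0  0  0  1  1  1  2  2  2  3
So g(9) = 3.
Heap B is a plain Nim heap of size 7, so its Grundy value is 7.
The value of a disjunctive sum is the nim-sum of the parts.
Combined value = 3 XOR 7 = 4.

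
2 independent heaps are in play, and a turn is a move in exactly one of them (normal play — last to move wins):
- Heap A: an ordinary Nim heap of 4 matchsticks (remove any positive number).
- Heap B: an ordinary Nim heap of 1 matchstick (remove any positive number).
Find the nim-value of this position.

5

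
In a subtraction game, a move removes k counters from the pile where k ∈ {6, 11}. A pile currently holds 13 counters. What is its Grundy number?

Grundy values for subtraction set {6, 11}:
g(0) = mex{} = 0
g(1) = mex{} = 0
g(2) = mex{} = 0
g(3) = mex{} = 0
g(4) = mex{} = 0
g(5) = mex{} = 0
g(6) = mex{0} = 1
g(7) = mex{0} = 1
g(8) = mex{0} = 1
g(9) = mex{0} = 1
g(10) = mex{0} = 1
g(11) = mex{0} = 1
g(12) = mex{0,1} = 2
g(13) = mex{0,1} = 2
So g(13) = 2.

2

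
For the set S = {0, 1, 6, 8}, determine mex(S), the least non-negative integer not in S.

2

The values 0, 1 are all present; 2 is the first non-negative integer missing from the set.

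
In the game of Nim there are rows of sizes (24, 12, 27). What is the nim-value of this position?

15

Nim-sum: 24 ⊕ 12 ⊕ 27 = 15.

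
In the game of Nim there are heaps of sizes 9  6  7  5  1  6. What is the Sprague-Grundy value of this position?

10

Nim-sum: 9 ^ 6 ^ 7 ^ 5 ^ 1 ^ 6 = 10.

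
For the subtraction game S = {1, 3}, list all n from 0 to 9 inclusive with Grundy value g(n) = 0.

0, 2, 4, 6, 8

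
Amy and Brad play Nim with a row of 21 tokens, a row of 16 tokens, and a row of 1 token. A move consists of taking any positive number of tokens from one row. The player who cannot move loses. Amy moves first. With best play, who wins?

Amy wins

Compute the nim-sum pairwise:
21 XOR 16 = 5
5 XOR 1 = 4
The nim-sum is 4 ≠ 0, so this is an N-position: the player to move can win; Amy has a winning move.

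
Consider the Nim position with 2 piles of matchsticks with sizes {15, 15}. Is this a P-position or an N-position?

Bitwise XOR of the heap sizes:
  1111  (15)
  1111  (15)
  ----
  0000  (0)
The nim-sum is 0, so this is a P-position: the player to move is in a losing position under optimal play.

P-position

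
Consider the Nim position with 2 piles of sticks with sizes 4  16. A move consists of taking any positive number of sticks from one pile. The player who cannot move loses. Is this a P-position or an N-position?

N-position

Nim-sum: 4 ^ 16 = 20.
The nim-sum is 20 ≠ 0, so this is an N-position: the player to move can win.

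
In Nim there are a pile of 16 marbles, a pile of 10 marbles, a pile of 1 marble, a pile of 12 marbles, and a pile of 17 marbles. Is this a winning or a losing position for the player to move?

Winning position

In binary:
  10000  (16)
  01010  (10)
  00001  (1)
  01100  (12)
  10001  (17)
  -----
  00110  (6)
The nim-sum is 6 ≠ 0, so this is an N-position: the player to move can win.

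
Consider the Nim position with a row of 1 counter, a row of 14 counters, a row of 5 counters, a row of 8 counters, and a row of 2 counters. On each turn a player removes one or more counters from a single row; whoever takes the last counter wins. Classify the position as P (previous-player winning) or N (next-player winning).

Bitwise XOR of the heap sizes:
  0001  (1)
  1110  (14)
  0101  (5)
  1000  (8)
  0010  (2)
  ----
  0000  (0)
The nim-sum is 0, so this is a P-position: the player to move is in a losing position under optimal play.

P-position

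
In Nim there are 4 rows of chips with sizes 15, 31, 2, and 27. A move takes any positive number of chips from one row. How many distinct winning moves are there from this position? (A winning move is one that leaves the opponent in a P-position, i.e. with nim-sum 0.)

3

Nim-sum: 15 ^ 31 ^ 2 ^ 27 = 9.
The overall nim-sum is X = 9. A row of size p has a winning move iff p XOR X < p (reduce it to p XOR X).
  15: 15 XOR 9 = 6 < 15 — winning move (to 6).
  31: 31 XOR 9 = 22 < 31 — winning move (to 22).
  2: 2 XOR 9 = 11 ≥ 2 — no move.
  27: 27 XOR 9 = 18 < 27 — winning move (to 18).
That gives 3 winning moves.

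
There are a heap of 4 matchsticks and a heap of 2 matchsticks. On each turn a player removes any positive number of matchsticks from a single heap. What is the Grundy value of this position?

In binary:
  100  (4)
  010  (2)
  ---
  110  (6)

6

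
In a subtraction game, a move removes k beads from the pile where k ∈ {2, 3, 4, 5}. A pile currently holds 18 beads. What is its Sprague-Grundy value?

2

Compute g(0), g(1), … for moves {2, 3, 4, 5}:
k:     0  1  2  3  4  5  6  7  8  9 10 11 12 13 14 15 16 17 18
g(k):  0  0  1  1  2  2  3  0  0  1  1  2  2  3  0  0  1  1  2
So g(18) = 2.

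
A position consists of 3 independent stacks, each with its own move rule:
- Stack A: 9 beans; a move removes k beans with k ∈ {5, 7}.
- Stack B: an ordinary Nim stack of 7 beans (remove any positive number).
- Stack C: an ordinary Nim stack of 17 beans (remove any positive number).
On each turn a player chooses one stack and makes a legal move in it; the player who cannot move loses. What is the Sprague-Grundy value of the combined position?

23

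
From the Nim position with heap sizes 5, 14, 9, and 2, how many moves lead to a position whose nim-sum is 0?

Compute the nim-sum pairwise:
5 XOR 14 = 11
11 XOR 9 = 2
2 XOR 2 = 0
The nim-sum is already 0, so every move leaves a nonzero nim-sum — there are no winning moves.

0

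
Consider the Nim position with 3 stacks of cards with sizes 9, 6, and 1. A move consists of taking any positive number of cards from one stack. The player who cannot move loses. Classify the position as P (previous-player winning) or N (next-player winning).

N-position

Nim-sum: 9 XOR 6 XOR 1 = 14.
The nim-sum is 14 ≠ 0, so this is an N-position: the player to move can win.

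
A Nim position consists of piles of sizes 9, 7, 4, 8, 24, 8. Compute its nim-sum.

18

Compute the nim-sum pairwise:
9 ⊕ 7 = 14
14 ⊕ 4 = 10
10 ⊕ 8 = 2
2 ⊕ 24 = 26
26 ⊕ 8 = 18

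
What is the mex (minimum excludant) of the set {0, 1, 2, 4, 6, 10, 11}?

The values 0, 1, 2 are all present; 3 is the first non-negative integer missing from the set.

3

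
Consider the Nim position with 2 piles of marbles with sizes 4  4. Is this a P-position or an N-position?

P-position

Bitwise XOR of the heap sizes:
  100  (4)
  100  (4)
  ---
  000  (0)
The nim-sum is 0, so this is a P-position: the player to move is in a losing position under optimal play.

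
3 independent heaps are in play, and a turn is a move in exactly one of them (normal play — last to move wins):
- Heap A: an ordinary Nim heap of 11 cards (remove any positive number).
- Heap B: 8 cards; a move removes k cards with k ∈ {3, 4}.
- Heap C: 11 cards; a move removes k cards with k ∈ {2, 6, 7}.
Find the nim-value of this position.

Heap A is a plain Nim heap of size 11, so its Grundy value is 11.
For heap B, compute g(0), g(1), … with moves {3, 4}:
k:     0  1  2  3  4  5  6  7  8
g(k):  0  0  0  1  1  1  2  0  0
So g(8) = 0.
Build the Grundy sequence for heap C with g(k) = mex{g(k−s) : s ∈ {2, 6, 7}, s ≤ k}:
g(0) = mex{} = 0
g(1) = mex{} = 0
g(2) = mex{0} = 1
g(3) = mex{0} = 1
g(4) = mex{1} = 0
g(5) = mex{1} = 0
g(6) = mex{0} = 1
g(7) = mex{0} = 1
g(8) = mex{0,1} = 2
g(9) = mex{1} = 0
g(10) = mex{0,1,2} = 3
g(11) = mex{0} = 1
So g(11) = 1.
The value of a disjunctive sum is the nim-sum of the parts.
Combined value = 11 ⊕ 0 ⊕ 1 = 10.

10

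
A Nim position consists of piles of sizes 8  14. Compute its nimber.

Nim-sum: 8 ^ 14 = 6.

6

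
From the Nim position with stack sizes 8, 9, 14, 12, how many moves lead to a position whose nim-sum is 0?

In binary:
  1000  (8)
  1001  (9)
  1110  (14)
  1100  (12)
  ----
  0011  (3)
The overall nim-sum is X = 3. A stack of size p has a winning move iff p XOR X < p (reduce it to p XOR X).
  8: 8 XOR 3 = 11 ≥ 8 — no move.
  9: 9 XOR 3 = 10 ≥ 9 — no move.
  14: 14 XOR 3 = 13 < 14 — winning move (to 13).
  12: 12 XOR 3 = 15 ≥ 12 — no move.
That gives 1 winning move.

1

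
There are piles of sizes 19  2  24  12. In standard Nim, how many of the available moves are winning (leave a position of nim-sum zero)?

1

Bitwise XOR of the heap sizes:
  10011  (19)
  00010  (2)
  11000  (24)
  01100  (12)
  -----
  00101  (5)
The overall nim-sum is X = 5. A pile of size p has a winning move iff p XOR X < p (reduce it to p XOR X).
  19: 19 XOR 5 = 22 ≥ 19 — no move.
  2: 2 XOR 5 = 7 ≥ 2 — no move.
  24: 24 XOR 5 = 29 ≥ 24 — no move.
  12: 12 XOR 5 = 9 < 12 — winning move (to 9).
That gives 1 winning move.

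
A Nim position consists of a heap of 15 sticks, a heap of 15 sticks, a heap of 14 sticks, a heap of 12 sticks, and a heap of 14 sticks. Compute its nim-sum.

12

Compute the nim-sum pairwise:
15 ⊕ 15 = 0
0 ⊕ 14 = 14
14 ⊕ 12 = 2
2 ⊕ 14 = 12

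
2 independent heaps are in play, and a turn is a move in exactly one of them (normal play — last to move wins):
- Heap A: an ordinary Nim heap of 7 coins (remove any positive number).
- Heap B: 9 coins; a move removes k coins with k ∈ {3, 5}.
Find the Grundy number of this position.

7

Heap A is a plain Nim heap of size 7, so its Grundy value is 7.
Grundy values for heap B (subtraction set {3, 5}):
g(0) = mex{} = 0
g(1) = mex{} = 0
g(2) = mex{} = 0
g(3) = mex{0} = 1
g(4) = mex{0} = 1
g(5) = mex{0} = 1
g(6) = mex{0,1} = 2
g(7) = mex{0,1} = 2
g(8) = mex{1} = 0
g(9) = mex{1,2} = 0
So g(9) = 0.
By the Sprague-Grundy theorem, the Grundy value of a sum of independent games is the XOR of the component values.
Combined value = 7 XOR 0 = 7.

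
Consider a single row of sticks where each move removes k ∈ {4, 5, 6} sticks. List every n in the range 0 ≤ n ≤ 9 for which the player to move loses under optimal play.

Build the Grundy sequence with g(k) = mex{g(k−s) : s ∈ {4, 5, 6}, s ≤ k}:
k:     0  1  2  3  4  5  6  7  8  9
g(k):  0  0  0  0  1  1  1  1  2  2
The P-positions (g = 0) in 0..9 are 0, 1, 2, 3.

0, 1, 2, 3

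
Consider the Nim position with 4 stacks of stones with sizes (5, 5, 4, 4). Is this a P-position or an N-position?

In binary:
  101  (5)
  101  (5)
  100  (4)
  100  (4)
  ---
  000  (0)
The nim-sum is 0, so this is a P-position: the player to move is in a losing position under optimal play.

P-position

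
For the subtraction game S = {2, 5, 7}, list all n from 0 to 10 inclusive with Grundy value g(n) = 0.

Compute g(0), g(1), … for moves {2, 5, 7}:
k:     0  1  2  3  4  5  6  7  8  9 10
g(k):  0  0  1  1  0  2  1  3  2  2  0
The P-positions (g = 0) in 0..10 are 0, 1, 4, 10.

0, 1, 4, 10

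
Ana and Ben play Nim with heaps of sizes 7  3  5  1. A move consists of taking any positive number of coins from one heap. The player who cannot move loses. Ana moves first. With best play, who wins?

Nim-sum: 7 XOR 3 XOR 5 XOR 1 = 0.
The nim-sum is 0, so this is a P-position: the player to move is in a losing position under optimal play; Ana is about to move from it and so loses — Ben wins.

Ben wins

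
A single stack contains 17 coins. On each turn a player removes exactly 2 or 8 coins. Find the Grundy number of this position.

1

Build the Grundy sequence with g(k) = mex{g(k−s) : s ∈ {2, 8}, s ≤ k}:
k:     0  1  2  3  4  5  6  7  8  9 10 11 12 13 14 15 16 17
g(k):  0  0  1  1  0  0  1  1  2  2  0  0  1  1  0  0  1  1
So g(17) = 1.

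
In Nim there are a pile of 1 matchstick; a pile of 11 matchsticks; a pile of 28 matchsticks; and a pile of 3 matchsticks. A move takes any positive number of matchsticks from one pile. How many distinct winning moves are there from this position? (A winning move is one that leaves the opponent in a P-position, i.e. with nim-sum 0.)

1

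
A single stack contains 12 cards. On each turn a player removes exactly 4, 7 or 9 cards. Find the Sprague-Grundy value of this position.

Grundy values for subtraction set {4, 7, 9}:
k:     0  1  2  3  4  5  6  7  8  9 10 11 12
g(k):  0  0  0  0  1  1  1  1  2  2  2  2  3
So g(12) = 3.

3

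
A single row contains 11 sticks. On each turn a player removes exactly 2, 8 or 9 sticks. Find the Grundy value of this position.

Grundy values for subtraction set {2, 8, 9}:
g(0) = mex{} = 0
g(1) = mex{} = 0
g(2) = mex{0} = 1
g(3) = mex{0} = 1
g(4) = mex{1} = 0
g(5) = mex{1} = 0
g(6) = mex{0} = 1
g(7) = mex{0} = 1
g(8) = mex{0,1} = 2
g(9) = mex{0,1} = 2
g(10) = mex{0,1,2} = 3
g(11) = mex{1,2} = 0
So g(11) = 0.

0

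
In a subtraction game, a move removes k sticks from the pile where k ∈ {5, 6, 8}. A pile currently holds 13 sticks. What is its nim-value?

Build the Grundy sequence with g(k) = mex{g(k−s) : s ∈ {5, 6, 8}, s ≤ k}:
g(0) = mex{} = 0
g(1) = mex{} = 0
g(2) = mex{} = 0
g(3) = mex{} = 0
g(4) = mex{} = 0
g(5) = mex{0} = 1
g(6) = mex{0} = 1
g(7) = mex{0} = 1
g(8) = mex{0} = 1
g(9) = mex{0} = 1
g(10) = mex{0,1} = 2
g(11) = mex{0,1} = 2
g(12) = mex{0,1} = 2
g(13) = mex{1} = 0
So g(13) = 0.

0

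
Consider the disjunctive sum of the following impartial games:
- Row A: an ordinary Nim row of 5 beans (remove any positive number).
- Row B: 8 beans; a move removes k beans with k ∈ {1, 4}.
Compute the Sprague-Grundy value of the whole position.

4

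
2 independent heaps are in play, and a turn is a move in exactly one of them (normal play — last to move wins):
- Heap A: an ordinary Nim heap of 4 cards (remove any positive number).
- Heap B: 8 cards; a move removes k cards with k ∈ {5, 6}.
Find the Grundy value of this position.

Heap A is a plain Nim heap of size 4, so its Grundy value is 4.
Build the Grundy sequence for heap B with g(k) = mex{g(k−s) : s ∈ {5, 6}, s ≤ k}:
k:     0  1  2  3  4  5  6  7  8
g(k):  0  0  0  0  0  1  1  1  1
So g(8) = 1.
By the Sprague-Grundy theorem, the Grundy value of a sum of independent games is the XOR of the component values.
Combined value = 4 XOR 1 = 5.

5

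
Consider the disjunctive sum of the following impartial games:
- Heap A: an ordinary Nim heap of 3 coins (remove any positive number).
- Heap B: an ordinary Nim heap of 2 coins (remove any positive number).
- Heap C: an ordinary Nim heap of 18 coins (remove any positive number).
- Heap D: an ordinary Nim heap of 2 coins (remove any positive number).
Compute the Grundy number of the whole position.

17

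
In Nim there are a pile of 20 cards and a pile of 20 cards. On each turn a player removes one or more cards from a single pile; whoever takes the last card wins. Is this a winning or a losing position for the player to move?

Nim-sum: 20 ⊕ 20 = 0.
The nim-sum is 0, so this is a P-position: the player to move is in a losing position under optimal play.

Losing position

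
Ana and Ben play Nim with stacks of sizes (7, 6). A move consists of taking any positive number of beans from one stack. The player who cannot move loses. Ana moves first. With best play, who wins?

Ana wins

Compute the nim-sum pairwise:
7 ^ 6 = 1
The nim-sum is 1 ≠ 0, so this is an N-position: the player to move can win; Ana has a winning move.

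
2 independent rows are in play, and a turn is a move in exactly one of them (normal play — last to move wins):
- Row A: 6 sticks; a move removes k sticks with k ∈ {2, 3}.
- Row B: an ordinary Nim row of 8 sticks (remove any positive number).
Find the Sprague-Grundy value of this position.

8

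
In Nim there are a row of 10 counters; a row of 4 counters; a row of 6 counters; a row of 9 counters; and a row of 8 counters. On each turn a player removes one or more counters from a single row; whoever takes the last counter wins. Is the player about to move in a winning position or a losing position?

Nim-sum: 10 ⊕ 4 ⊕ 6 ⊕ 9 ⊕ 8 = 9.
The nim-sum is 9 ≠ 0, so this is an N-position: the player to move can win.

Winning position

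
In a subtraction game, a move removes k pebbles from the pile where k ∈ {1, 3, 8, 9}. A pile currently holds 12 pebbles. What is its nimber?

2

Build the Grundy sequence with g(k) = mex{g(k−s) : s ∈ {1, 3, 8, 9}, s ≤ k}:
k:     0  1  2  3  4  5  6  7  8  9 10 11 12
g(k):  0  1  0  1  0  1  0  1  2  3  2  3  2
So g(12) = 2.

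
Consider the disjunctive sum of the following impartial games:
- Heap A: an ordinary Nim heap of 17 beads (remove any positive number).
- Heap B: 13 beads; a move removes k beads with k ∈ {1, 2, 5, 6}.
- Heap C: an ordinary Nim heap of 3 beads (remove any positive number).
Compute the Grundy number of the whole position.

17

Heap A is a plain Nim heap of size 17, so its Grundy value is 17.
Build the Grundy sequence for heap B with g(k) = mex{g(k−s) : s ∈ {1, 2, 5, 6}, s ≤ k}:
k:     0  1  2  3  4  5  6  7  8  9 10 11 12 13
g(k):  0  1  2  0  1  2  3  0  1  2  0  1  2  3
So g(13) = 3.
Heap C is a plain Nim heap of size 3, so its Grundy value is 3.
By the Sprague-Grundy theorem, the Grundy value of a sum of independent games is the XOR of the component values.
Combined value = 17 XOR 3 XOR 3 = 17.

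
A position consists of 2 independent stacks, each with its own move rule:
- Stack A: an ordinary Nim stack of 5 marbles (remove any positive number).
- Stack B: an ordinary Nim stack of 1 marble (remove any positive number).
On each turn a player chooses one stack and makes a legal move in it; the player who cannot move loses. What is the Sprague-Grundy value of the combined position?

Stack A is a plain Nim stack of size 5, so its Grundy value is 5.
Stack B is a plain Nim stack of size 1, so its Grundy value is 1.
By the Sprague-Grundy theorem, the Grundy value of a sum of independent games is the XOR of the component values.
Combined value = 5 ⊕ 1 = 4.

4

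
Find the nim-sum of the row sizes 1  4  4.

In binary:
  001  (1)
  100  (4)
  100  (4)
  ---
  001  (1)

1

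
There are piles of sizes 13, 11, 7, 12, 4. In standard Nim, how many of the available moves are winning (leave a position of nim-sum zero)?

3

Compute the nim-sum pairwise:
13 ⊕ 11 = 6
6 ⊕ 7 = 1
1 ⊕ 12 = 13
13 ⊕ 4 = 9
The overall nim-sum is X = 9. A pile of size p has a winning move iff p XOR X < p (reduce it to p XOR X).
  13: 13 XOR 9 = 4 < 13 — winning move (to 4).
  11: 11 XOR 9 = 2 < 11 — winning move (to 2).
  7: 7 XOR 9 = 14 ≥ 7 — no move.
  12: 12 XOR 9 = 5 < 12 — winning move (to 5).
  4: 4 XOR 9 = 13 ≥ 4 — no move.
That gives 3 winning moves.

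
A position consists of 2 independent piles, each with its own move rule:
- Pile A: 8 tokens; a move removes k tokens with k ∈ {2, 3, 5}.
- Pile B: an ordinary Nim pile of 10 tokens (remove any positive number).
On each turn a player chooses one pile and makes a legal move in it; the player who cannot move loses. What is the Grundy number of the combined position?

For pile A, compute g(0), g(1), … with moves {2, 3, 5}:
k:     0  1  2  3  4  5  6  7  8
g(k):  0  0  1  1  2  2  3  0  0
So g(8) = 0.
Pile B is a plain Nim pile of size 10, so its Grundy value is 10.
By the Sprague-Grundy theorem, the Grundy value of a sum of independent games is the XOR of the component values.
Combined value = 0 XOR 10 = 10.

10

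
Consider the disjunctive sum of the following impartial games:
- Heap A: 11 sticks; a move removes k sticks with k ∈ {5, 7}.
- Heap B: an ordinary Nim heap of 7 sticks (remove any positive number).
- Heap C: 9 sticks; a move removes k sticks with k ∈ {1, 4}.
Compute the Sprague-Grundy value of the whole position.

7

Grundy values for heap A (subtraction set {5, 7}):
g(0) = mex{} = 0
g(1) = mex{} = 0
g(2) = mex{} = 0
g(3) = mex{} = 0
g(4) = mex{} = 0
g(5) = mex{0} = 1
g(6) = mex{0} = 1
g(7) = mex{0} = 1
g(8) = mex{0} = 1
g(9) = mex{0} = 1
g(10) = mex{0,1} = 2
g(11) = mex{0,1} = 2
So g(11) = 2.
Heap B is a plain Nim heap of size 7, so its Grundy value is 7.
For heap C, compute g(0), g(1), … with moves {1, 4}:
g(0) = mex{} = 0
g(1) = mex{0} = 1
g(2) = mex{1} = 0
g(3) = mex{0} = 1
g(4) = mex{0,1} = 2
g(5) = mex{1,2} = 0
g(6) = mex{0} = 1
g(7) = mex{1} = 0
g(8) = mex{0,2} = 1
g(9) = mex{0,1} = 2
So g(9) = 2.
The value of a disjunctive sum is the nim-sum of the parts.
Combined value = 2 ⊕ 7 ⊕ 2 = 7.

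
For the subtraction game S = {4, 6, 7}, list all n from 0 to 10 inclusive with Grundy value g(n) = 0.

0, 1, 2, 3

Compute g(0), g(1), … for moves {4, 6, 7}:
k:     0  1  2  3  4  5  6  7  8  9 10
g(k):  0  0  0  0  1  1  1  1  2  2  2
The P-positions (g = 0) in 0..10 are 0, 1, 2, 3.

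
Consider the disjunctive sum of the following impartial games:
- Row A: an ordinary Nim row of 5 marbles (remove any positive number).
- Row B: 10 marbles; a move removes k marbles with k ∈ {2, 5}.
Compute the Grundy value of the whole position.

Row A is a plain Nim row of size 5, so its Grundy value is 5.
For row B, compute g(0), g(1), … with moves {2, 5}:
g(0) = mex{} = 0
g(1) = mex{} = 0
g(2) = mex{0} = 1
g(3) = mex{0} = 1
g(4) = mex{1} = 0
g(5) = mex{0,1} = 2
g(6) = mex{0} = 1
g(7) = mex{1,2} = 0
g(8) = mex{1} = 0
g(9) = mex{0} = 1
g(10) = mex{0,2} = 1
So g(10) = 1.
The value of a disjunctive sum is the nim-sum of the parts.
Combined value = 5 ⊕ 1 = 4.

4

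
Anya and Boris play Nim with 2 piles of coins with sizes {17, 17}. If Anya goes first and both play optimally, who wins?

Compute the nim-sum pairwise:
17 XOR 17 = 0
The nim-sum is 0, so this is a P-position: the player to move is in a losing position under optimal play; Anya is about to move from it and so loses — Boris wins.

Boris wins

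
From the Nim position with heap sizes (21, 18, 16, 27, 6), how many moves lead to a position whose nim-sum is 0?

1

Bitwise XOR of the heap sizes:
  10101  (21)
  10010  (18)
  10000  (16)
  11011  (27)
  00110  (6)
  -----
  01010  (10)
The overall nim-sum is X = 10. A heap of size p has a winning move iff p XOR X < p (reduce it to p XOR X).
  21: 21 XOR 10 = 31 ≥ 21 — no move.
  18: 18 XOR 10 = 24 ≥ 18 — no move.
  16: 16 XOR 10 = 26 ≥ 16 — no move.
  27: 27 XOR 10 = 17 < 27 — winning move (to 17).
  6: 6 XOR 10 = 12 ≥ 6 — no move.
That gives 1 winning move.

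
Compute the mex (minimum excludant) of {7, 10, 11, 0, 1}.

The values 0, 1 are all present; 2 is the first non-negative integer missing from the set.

2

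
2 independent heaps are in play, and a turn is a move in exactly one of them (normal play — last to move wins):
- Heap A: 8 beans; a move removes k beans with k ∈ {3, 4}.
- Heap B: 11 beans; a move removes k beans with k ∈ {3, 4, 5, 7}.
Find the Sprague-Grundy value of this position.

Grundy values for heap A (subtraction set {3, 4}):
k:     0  1  2  3  4  5  6  7  8
g(k):  0  0  0  1  1  1  2  0  0
So g(8) = 0.
For heap B, compute g(0), g(1), … with moves {3, 4, 5, 7}:
k:     0  1  2  3  4  5  6  7  8  9 10 11
g(k):  0  0  0  1  1  1  2  2  2  3  0  0
So g(11) = 0.
By the Sprague-Grundy theorem, the Grundy value of a sum of independent games is the XOR of the component values.
Combined value = 0 XOR 0 = 0.

0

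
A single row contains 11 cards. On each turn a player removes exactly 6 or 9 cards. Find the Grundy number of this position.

Grundy values for subtraction set {6, 9}:
k:     0  1  2  3  4  5  6  7  8  9 10 11
g(k):  0  0  0  0  0  0  1  1  1  1  1  1
So g(11) = 1.

1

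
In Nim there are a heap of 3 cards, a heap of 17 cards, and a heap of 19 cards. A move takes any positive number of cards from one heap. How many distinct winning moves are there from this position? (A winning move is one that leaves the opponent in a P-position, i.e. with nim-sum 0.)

3

Compute the nim-sum pairwise:
3 ⊕ 17 = 18
18 ⊕ 19 = 1
The overall nim-sum is X = 1. A heap of size p has a winning move iff p XOR X < p (reduce it to p XOR X).
  3: 3 XOR 1 = 2 < 3 — winning move (to 2).
  17: 17 XOR 1 = 16 < 17 — winning move (to 16).
  19: 19 XOR 1 = 18 < 19 — winning move (to 18).
That gives 3 winning moves.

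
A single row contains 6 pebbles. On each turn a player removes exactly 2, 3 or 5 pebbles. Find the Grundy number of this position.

3

Build the Grundy sequence with g(k) = mex{g(k−s) : s ∈ {2, 3, 5}, s ≤ k}:
g(0) = mex{} = 0
g(1) = mex{} = 0
g(2) = mex{0} = 1
g(3) = mex{0} = 1
g(4) = mex{0,1} = 2
g(5) = mex{0,1} = 2
g(6) = mex{0,1,2} = 3
So g(6) = 3.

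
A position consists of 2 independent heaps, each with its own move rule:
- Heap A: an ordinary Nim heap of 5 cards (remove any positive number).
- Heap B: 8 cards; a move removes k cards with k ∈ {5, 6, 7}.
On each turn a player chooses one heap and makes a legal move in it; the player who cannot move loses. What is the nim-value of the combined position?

4

Heap A is a plain Nim heap of size 5, so its Grundy value is 5.
For heap B, compute g(0), g(1), … with moves {5, 6, 7}:
g(0) = mex{} = 0
g(1) = mex{} = 0
g(2) = mex{} = 0
g(3) = mex{} = 0
g(4) = mex{} = 0
g(5) = mex{0} = 1
g(6) = mex{0} = 1
g(7) = mex{0} = 1
g(8) = mex{0} = 1
So g(8) = 1.
The value of a disjunctive sum is the nim-sum of the parts.
Combined value = 5 ⊕ 1 = 4.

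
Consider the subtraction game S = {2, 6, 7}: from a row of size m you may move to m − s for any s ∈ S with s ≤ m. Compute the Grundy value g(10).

Build the Grundy sequence with g(k) = mex{g(k−s) : s ∈ {2, 6, 7}, s ≤ k}:
k:     0  1  2  3  4  5  6  7  8  9 10
g(k):  0  0  1  1  0  0  1  1  2  0  3
So g(10) = 3.

3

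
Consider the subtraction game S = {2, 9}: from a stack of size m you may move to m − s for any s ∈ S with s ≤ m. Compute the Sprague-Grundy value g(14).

1

Grundy values for subtraction set {2, 9}:
k:     0  1  2  3  4  5  6  7  8  9 10 11 12 13 14
g(k):  0  0  1  1  0  0  1  1  0  2  1  0  0  1  1
So g(14) = 1.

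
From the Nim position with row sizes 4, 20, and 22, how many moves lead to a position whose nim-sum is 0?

Bitwise XOR of the heap sizes:
  00100  (4)
  10100  (20)
  10110  (22)
  -----
  00110  (6)
The overall nim-sum is X = 6. A row of size p has a winning move iff p XOR X < p (reduce it to p XOR X).
  4: 4 XOR 6 = 2 < 4 — winning move (to 2).
  20: 20 XOR 6 = 18 < 20 — winning move (to 18).
  22: 22 XOR 6 = 16 < 22 — winning move (to 16).
That gives 3 winning moves.

3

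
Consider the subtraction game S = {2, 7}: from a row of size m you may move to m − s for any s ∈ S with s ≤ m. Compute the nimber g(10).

0

Grundy values for subtraction set {2, 7}:
g(0) = mex{} = 0
g(1) = mex{} = 0
g(2) = mex{0} = 1
g(3) = mex{0} = 1
g(4) = mex{1} = 0
g(5) = mex{1} = 0
g(6) = mex{0} = 1
g(7) = mex{0} = 1
g(8) = mex{0,1} = 2
g(9) = mex{1} = 0
g(10) = mex{1,2} = 0
So g(10) = 0.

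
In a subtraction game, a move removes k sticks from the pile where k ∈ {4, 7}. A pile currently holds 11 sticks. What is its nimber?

0

Grundy values for subtraction set {4, 7}:
g(0) = mex{} = 0
g(1) = mex{} = 0
g(2) = mex{} = 0
g(3) = mex{} = 0
g(4) = mex{0} = 1
g(5) = mex{0} = 1
g(6) = mex{0} = 1
g(7) = mex{0} = 1
g(8) = mex{0,1} = 2
g(9) = mex{0,1} = 2
g(10) = mex{0,1} = 2
g(11) = mex{1} = 0
So g(11) = 0.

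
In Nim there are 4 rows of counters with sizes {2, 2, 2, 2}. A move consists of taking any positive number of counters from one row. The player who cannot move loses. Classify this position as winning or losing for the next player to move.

Compute the nim-sum pairwise:
2 ^ 2 = 0
0 ^ 2 = 2
2 ^ 2 = 0
The nim-sum is 0, so this is a P-position: the player to move is in a losing position under optimal play.

Losing position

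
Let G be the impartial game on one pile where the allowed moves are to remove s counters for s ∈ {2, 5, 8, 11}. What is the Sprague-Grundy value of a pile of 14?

Build the Grundy sequence with g(k) = mex{g(k−s) : s ∈ {2, 5, 8, 11}, s ≤ k}:
g(0) = mex{} = 0
g(1) = mex{} = 0
g(2) = mex{0} = 1
g(3) = mex{0} = 1
g(4) = mex{1} = 0
g(5) = mex{0,1} = 2
g(6) = mex{0} = 1
g(7) = mex{1,2} = 0
g(8) = mex{0,1} = 2
g(9) = mex{0} = 1
g(10) = mex{1,2} = 0
g(11) = mex{0,1} = 2
g(12) = mex{0} = 1
g(13) = mex{1,2} = 0
g(14) = mex{1} = 0
So g(14) = 0.

0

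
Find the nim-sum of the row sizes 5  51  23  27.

Nim-sum: 5 XOR 51 XOR 23 XOR 27 = 58.

58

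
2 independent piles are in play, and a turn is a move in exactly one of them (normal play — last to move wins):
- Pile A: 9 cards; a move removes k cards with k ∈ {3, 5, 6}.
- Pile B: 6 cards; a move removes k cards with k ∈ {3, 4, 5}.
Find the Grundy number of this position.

Build the Grundy sequence for pile A with g(k) = mex{g(k−s) : s ∈ {3, 5, 6}, s ≤ k}:
g(0) = mex{} = 0
g(1) = mex{} = 0
g(2) = mex{} = 0
g(3) = mex{0} = 1
g(4) = mex{0} = 1
g(5) = mex{0} = 1
g(6) = mex{0,1} = 2
g(7) = mex{0,1} = 2
g(8) = mex{0,1} = 2
g(9) = mex{1,2} = 0
So g(9) = 0.
Build the Grundy sequence for pile B with g(k) = mex{g(k−s) : s ∈ {3, 4, 5}, s ≤ k}:
k:     0  1  2  3  4  5  6
g(k):  0  0  0  1  1  1  2
So g(6) = 2.
The value of a disjunctive sum is the nim-sum of the parts.
Combined value = 0 XOR 2 = 2.

2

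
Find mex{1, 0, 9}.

The values 0, 1 are all present; 2 is the first non-negative integer missing from the set.

2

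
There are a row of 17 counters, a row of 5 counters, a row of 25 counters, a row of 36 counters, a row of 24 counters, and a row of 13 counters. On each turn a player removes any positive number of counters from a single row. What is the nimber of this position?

Nim-sum: 17 ⊕ 5 ⊕ 25 ⊕ 36 ⊕ 24 ⊕ 13 = 60.

60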